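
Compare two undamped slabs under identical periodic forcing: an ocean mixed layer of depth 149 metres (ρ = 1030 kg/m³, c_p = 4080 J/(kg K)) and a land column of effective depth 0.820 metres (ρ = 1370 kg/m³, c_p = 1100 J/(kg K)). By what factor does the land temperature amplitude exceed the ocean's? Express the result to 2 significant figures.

510

C_ocean = 1030 × 4080 × 149 = 6.26×10^8 J/(m²·K).
C_land = 1370 × 1100 × 0.820 = 1.24×10^6 J/(m²·K).
Undamped amplitude ∝ 1/C, so A_land/A_ocean = C_ocean/C_land = 507.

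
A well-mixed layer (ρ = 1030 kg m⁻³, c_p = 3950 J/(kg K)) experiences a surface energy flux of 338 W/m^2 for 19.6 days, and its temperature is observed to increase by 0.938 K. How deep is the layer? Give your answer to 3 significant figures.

150 m

Heat input Q = F Δt = 338 × 1.69×10^6 s = 5.72×10^8 J/m².
Required areal heat capacity C = Q / ΔT = 6.10×10^8 J/(m²·K).
Depth D = C / (ρ c_p) = 6.10×10^8 / (1030 × 3950) = 150 m.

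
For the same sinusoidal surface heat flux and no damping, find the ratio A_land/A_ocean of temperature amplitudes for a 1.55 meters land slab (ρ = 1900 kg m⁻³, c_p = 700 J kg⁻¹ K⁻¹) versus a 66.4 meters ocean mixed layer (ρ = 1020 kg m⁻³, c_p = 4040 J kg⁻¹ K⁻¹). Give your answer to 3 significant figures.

C_ocean = 1020 × 4040 × 66.4 = 2.74×10^8 J/(m²·K).
C_land = 1900 × 700 × 1.55 = 2.06×10^6 J/(m²·K).
Undamped amplitude ∝ 1/C, so A_land/A_ocean = C_ocean/C_land = 133.

133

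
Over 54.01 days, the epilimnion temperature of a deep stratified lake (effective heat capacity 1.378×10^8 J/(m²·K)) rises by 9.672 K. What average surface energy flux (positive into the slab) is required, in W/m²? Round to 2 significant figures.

290

Areal heat capacity C = 1.378×10^8 J/(m²·K) (given).
Required heat per unit area: Q = C ΔT = 1.38×10^8 × 9.672 = 1.33×10^9 J/m².
Flux F = Q / Δt = 1.33×10^9 / 4.67×10^6 s = 286 W/m².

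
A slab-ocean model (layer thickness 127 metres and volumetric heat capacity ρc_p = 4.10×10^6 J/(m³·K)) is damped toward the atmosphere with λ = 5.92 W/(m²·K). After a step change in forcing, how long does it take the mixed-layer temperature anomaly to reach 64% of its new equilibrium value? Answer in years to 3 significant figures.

2.85 years

Areal heat capacity C = ρc_p × D = 4.10×10^6 × 127 = 5.21×10^8 J/(m²·K).
τ = C / λ = 5.21×10^8 / 5.92 = 8.80×10^7 s.
Fraction reached: 1 − e^(−t/τ) = 0.64 ⇒ t = −τ ln(1 − 0.64) = τ × 1.02.
t = 8.99×10^7 s = 2.85 years.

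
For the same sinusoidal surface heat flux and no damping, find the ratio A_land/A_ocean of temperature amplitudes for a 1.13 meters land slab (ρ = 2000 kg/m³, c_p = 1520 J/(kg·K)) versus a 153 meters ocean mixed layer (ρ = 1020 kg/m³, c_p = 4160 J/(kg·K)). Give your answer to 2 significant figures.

C_ocean = 1020 × 4160 × 153 = 6.49×10^8 J/(m²·K).
C_land = 2000 × 1520 × 1.13 = 3.44×10^6 J/(m²·K).
Undamped amplitude ∝ 1/C, so A_land/A_ocean = C_ocean/C_land = 189.

190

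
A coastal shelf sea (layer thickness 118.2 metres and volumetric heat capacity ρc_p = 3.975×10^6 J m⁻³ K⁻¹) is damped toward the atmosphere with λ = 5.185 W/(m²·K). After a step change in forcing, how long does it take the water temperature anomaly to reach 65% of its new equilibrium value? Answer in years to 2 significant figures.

Areal heat capacity C = ρc_p × D = 3.975×10^6 × 118.2 = 4.70×10^8 J/(m²·K).
τ = C / λ = 4.70×10^8 / 5.185 = 9.06×10^7 s.
Fraction reached: 1 − e^(−t/τ) = 0.65 ⇒ t = −τ ln(1 − 0.65) = τ × 1.05.
t = 9.51×10^7 s = 3.01 years.

3.0 years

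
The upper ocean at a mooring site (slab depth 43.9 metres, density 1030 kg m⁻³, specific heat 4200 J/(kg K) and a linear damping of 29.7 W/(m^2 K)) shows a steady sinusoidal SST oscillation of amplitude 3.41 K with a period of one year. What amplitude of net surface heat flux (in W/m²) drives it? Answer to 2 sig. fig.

160

Areal heat capacity C = ρ c_p D = 1030 × 4200 × 43.9 = 1.90×10^8 J/(m^2 K).
ω = 2π / 3.15×10^7 s = 1.99×10^-7 s⁻¹.
√((Cω)² + λ²) = √((37.8)² + 29.7²) = 48.1 W/(m²·K).
F₀ = A × √((Cω)²+λ²) = 3.41 × 48.1 = 164 W/m².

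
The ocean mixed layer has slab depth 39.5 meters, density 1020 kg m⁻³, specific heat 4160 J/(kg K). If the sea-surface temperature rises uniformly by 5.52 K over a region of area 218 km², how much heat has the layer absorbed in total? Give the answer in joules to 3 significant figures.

Areal heat capacity C = ρ c_p D = 1020 × 4160 × 39.5 = 1.68×10^8 J/(m²·K).
Heat per unit area: q = C ΔT = 1.68×10^8 × 5.52 = 9.25×10^8 J/m².
Total heat: Q = q × A = 9.25×10^8 × (218 × 10⁶ m²) = 2.02×10^17 J.

2.02×10^17 J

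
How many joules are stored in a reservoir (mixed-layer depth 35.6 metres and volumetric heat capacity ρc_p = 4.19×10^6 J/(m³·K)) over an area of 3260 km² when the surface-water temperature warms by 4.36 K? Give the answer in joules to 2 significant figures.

2.1×10^18 J

Areal heat capacity C = ρc_p × D = 4.19×10^6 × 35.6 = 1.49×10^8 J/(m²·K).
Heat per unit area: q = C ΔT = 1.49×10^8 × 4.36 = 6.50×10^8 J/m².
Total heat: Q = q × A = 6.50×10^8 × (3260 × 10⁶ m²) = 2.12×10^18 J.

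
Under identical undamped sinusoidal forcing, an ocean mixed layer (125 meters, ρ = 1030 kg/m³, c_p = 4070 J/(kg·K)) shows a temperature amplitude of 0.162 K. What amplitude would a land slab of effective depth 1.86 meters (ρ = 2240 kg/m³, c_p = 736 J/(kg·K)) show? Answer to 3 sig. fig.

C_ocean = 5.24×10^8 J/(m²·K); C_land = 3.07×10^6 J/(m²·K).
A ∝ 1/C ⇒ A_land = A_ocean × C_ocean/C_land = 0.162 × 171 = 27.7 K.

27.7 K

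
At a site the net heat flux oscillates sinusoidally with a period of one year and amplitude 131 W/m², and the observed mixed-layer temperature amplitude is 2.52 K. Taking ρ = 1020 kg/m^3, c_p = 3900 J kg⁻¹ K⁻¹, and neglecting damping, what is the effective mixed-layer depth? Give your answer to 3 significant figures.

ω = 2π / 3.15×10^7 s = 1.99×10^-7 s⁻¹.
Required C = F₀ / (A ω) = 131 / (2.52 × 1.99×10^-7) = 2.61×10^8 J/(m²·K).
D = C / (ρ c_p) = 2.61×10^8 / (1020 × 3900) = 65.6 m.

65.6 m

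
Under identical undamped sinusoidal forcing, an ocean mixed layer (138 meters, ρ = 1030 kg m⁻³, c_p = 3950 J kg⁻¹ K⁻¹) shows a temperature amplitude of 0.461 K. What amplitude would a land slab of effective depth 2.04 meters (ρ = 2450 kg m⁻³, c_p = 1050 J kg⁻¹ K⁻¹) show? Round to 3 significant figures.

C_ocean = 5.61×10^8 J/(m²·K); C_land = 5.25×10^6 J/(m²·K).
A ∝ 1/C ⇒ A_land = A_ocean × C_ocean/C_land = 0.461 × 107 = 49.3 K.

49.3 K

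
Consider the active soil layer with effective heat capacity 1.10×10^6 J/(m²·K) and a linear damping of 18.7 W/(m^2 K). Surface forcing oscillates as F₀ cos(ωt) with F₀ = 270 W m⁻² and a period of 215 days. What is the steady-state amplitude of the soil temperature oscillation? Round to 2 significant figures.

14 K

Areal heat capacity C = 1.10×10^6 J/(m²·K) (given).
Angular frequency ω = 2π / T = 2π / 1.86×10^7 s = 3.38×10^-7 s⁻¹.
√((Cω)² + λ²) = √((0.372)² + 18.7²) = 18.7 W/(m²·K).
Amplitude A = F₀ / √((Cω)²+λ²) = 270 / 18.7 = 14.4 K.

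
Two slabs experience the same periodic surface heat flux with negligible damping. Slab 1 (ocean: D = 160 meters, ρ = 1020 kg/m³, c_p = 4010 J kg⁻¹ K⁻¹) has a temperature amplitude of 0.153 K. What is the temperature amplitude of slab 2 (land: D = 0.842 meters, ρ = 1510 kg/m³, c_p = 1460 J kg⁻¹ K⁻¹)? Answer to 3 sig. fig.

C_ocean = 6.54×10^8 J/(m²·K); C_land = 1.86×10^6 J/(m²·K).
A ∝ 1/C ⇒ A_land = A_ocean × C_ocean/C_land = 0.153 × 353 = 53.9 K.

53.9 K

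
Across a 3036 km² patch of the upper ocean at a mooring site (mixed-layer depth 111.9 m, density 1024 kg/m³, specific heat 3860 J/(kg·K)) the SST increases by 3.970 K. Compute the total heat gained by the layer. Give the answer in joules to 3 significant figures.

Areal heat capacity C = ρ c_p D = 1024 × 3860 × 111.9 = 4.42×10^8 J/(m^2 K).
Heat per unit area: q = C ΔT = 4.42×10^8 × 3.970 = 1.76×10^9 J/m².
Total heat: Q = q × A = 1.76×10^9 × (3036 × 10⁶ m²) = 5.33×10^18 J.

5.33×10^18 J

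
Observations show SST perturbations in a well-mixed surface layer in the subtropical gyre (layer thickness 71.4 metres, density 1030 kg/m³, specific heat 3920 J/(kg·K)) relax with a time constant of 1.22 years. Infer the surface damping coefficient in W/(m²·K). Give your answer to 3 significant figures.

Areal heat capacity C = ρ c_p D = 1030 × 3920 × 71.4 = 2.88×10^8 J/(m^2 K).
τ = 1.22 years = 3.85×10^7 s.
λ = C / τ = 2.88×10^8 / 3.85×10^7 = 7.49 W/(m²·K).

7.49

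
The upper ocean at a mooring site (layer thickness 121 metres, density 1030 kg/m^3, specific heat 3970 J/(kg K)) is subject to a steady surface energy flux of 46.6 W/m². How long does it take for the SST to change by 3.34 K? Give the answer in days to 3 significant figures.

Areal heat capacity C = ρ c_p D = 1030 × 3970 × 121 = 4.95×10^8 J/(m^2 K).
Time required: Δt = C ΔT / F = 4.95×10^8 × 3.34 / 46.6 = 3.55×10^7 s.
In days: 3.55×10^7 s / (86400 s/day) = 410 days.

410 days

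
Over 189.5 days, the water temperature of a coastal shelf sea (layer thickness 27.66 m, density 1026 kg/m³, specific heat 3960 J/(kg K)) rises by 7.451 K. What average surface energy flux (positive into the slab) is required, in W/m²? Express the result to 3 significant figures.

51.1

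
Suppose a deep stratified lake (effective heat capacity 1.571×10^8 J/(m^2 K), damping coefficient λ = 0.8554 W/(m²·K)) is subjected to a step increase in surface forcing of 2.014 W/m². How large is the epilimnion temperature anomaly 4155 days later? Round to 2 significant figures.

2.0 K

Areal heat capacity C = 1.571×10^8 J/(m^2 K) (given).
τ = C / λ = 1.57×10^8 / 0.8554 = 1.84×10^8 s.
Equilibrium anomaly ΔT_eq = F / λ = 2.014 / 0.8554 = 2.35 K.
t = 4155 days = 3.59×10^8 s, so t/τ = 1.95.
ΔT(t) = ΔT_eq (1 − e^(−t/τ)) = 2.35 × (1 − e^−1.95) = 2.02 K.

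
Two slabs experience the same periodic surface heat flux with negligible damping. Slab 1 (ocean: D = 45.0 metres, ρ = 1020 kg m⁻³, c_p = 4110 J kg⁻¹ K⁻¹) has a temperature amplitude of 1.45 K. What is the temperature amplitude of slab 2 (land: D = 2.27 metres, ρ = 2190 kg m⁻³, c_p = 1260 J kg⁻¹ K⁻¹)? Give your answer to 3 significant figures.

43.7 K

C_ocean = 1.89×10^8 J/(m²·K); C_land = 6.26×10^6 J/(m²·K).
A ∝ 1/C ⇒ A_land = A_ocean × C_ocean/C_land = 1.45 × 30.1 = 43.7 K.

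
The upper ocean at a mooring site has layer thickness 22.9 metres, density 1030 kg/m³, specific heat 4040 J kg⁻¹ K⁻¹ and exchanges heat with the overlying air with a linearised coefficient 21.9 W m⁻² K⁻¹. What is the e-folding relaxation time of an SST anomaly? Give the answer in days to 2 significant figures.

50 days

Areal heat capacity C = ρ c_p D = 1030 × 4040 × 22.9 = 9.53×10^7 J m⁻² K⁻¹.
Relaxation time τ = C / λ = 9.53×10^7 / 21.9 = 4.35×10^6 s.
In days: 4.35×10^6 s / (86400 s/day) = 50.4 days.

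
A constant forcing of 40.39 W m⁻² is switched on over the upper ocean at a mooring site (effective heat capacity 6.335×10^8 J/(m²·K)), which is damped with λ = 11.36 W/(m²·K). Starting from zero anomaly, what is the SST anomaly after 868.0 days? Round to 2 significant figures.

2.6 K

Areal heat capacity C = 6.335×10^8 J/(m²·K) (given).
τ = C / λ = 6.34×10^8 / 11.36 = 5.58×10^7 s.
Equilibrium anomaly ΔT_eq = F / λ = 40.39 / 11.36 = 3.56 K.
t = 868.0 days = 7.50×10^7 s, so t/τ = 1.34.
ΔT(t) = ΔT_eq (1 − e^(−t/τ)) = 3.56 × (1 − e^−1.34) = 2.63 K.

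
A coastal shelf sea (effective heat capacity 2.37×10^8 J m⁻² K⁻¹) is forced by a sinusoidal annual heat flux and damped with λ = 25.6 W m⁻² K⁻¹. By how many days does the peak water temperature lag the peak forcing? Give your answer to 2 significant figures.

62 days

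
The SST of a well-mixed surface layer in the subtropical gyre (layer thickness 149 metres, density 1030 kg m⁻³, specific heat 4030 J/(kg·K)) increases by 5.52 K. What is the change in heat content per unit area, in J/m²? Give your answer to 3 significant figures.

3.41×10^9

Areal heat capacity C = ρ c_p D = 1030 × 4030 × 149 = 6.18×10^8 J m⁻² K⁻¹.
ΔQ = C ΔT = 6.18×10^8 × 5.52 = 3.41×10^9 J/m².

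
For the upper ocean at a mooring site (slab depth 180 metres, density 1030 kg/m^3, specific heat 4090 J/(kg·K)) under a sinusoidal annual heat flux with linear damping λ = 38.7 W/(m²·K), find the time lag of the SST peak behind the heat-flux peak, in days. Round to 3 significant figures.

Areal heat capacity C = ρ c_p D = 1030 × 4090 × 180 = 7.58×10^8 J/(m²·K).
ω = 2π / 3.15×10^7 s = 1.99×10^-7 s⁻¹.
Phase lag φ = arctan(Cω/λ) = arctan(151/38.7) = 1.32 rad.
Time lag = φ / ω = 1.32 / 1.99×10^-7 = 6.63×10^6 s = 76.7 days.

76.7 days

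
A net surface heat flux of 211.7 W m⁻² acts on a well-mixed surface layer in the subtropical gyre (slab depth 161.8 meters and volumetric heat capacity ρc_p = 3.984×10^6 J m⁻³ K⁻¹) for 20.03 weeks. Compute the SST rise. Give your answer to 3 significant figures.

3.98 K

Areal heat capacity C = ρc_p × D = 3.984×10^6 × 161.8 = 6.45×10^8 J m⁻² K⁻¹.
Net heat input Q = F Δt = 211.7 × (20.03 weeks × 6.048×10^5 s/week) = 2.56×10^9 J/m².
ΔT = Q / C = 2.56×10^9 / 6.45×10^8 = 3.98 K.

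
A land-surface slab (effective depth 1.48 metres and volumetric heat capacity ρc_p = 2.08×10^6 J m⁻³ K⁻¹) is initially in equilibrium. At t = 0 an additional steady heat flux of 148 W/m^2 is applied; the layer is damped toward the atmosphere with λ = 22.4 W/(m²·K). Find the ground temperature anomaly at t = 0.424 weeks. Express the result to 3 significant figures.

5.58 K

Areal heat capacity C = ρc_p × D = 2.08×10^6 × 1.48 = 3.08×10^6 J/(m^2 K).
τ = C / λ = 3.08×10^6 / 22.4 = 1.37×10^5 s.
Equilibrium anomaly ΔT_eq = F / λ = 148 / 22.4 = 6.61 K.
t = 0.424 weeks = 2.56×10^5 s, so t/τ = 1.87.
ΔT(t) = ΔT_eq (1 − e^(−t/τ)) = 6.61 × (1 − e^−1.87) = 5.58 K.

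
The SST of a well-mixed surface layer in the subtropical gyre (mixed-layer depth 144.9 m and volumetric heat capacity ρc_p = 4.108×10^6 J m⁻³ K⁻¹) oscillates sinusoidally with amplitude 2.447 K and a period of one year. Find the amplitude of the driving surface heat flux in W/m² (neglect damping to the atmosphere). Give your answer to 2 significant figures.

Areal heat capacity C = ρc_p × D = 4.108×10^6 × 144.9 = 5.95×10^8 J m⁻² K⁻¹.
ω = 2π / 3.15×10^7 s = 1.99×10^-7 s⁻¹.
Cω = 5.95×10^8 × 1.99×10^-7 = 119 W/(m²·K).
F₀ = A × Cω = 2.447 × 119 = 290 W/m².

290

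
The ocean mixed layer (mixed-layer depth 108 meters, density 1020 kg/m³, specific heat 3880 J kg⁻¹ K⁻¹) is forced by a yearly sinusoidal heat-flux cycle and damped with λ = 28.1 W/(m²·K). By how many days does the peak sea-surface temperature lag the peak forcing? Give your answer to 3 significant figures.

72.7 days

Areal heat capacity C = ρ c_p D = 1020 × 3880 × 108 = 4.27×10^8 J m⁻² K⁻¹.
ω = 2π / 3.15×10^7 s = 1.99×10^-7 s⁻¹.
Phase lag φ = arctan(Cω/λ) = arctan(85.2/28.1) = 1.25 rad.
Time lag = φ / ω = 1.25 / 1.99×10^-7 = 6.28×10^6 s = 72.7 days.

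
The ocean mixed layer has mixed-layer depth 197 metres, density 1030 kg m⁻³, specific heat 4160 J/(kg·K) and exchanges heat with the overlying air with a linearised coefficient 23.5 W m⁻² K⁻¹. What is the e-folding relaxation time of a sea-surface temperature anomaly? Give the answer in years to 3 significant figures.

Areal heat capacity C = ρ c_p D = 1030 × 4160 × 197 = 8.44×10^8 J/(m²·K).
Relaxation time τ = C / λ = 8.44×10^8 / 23.5 = 3.59×10^7 s.
In years: 3.59×10^7 s / (3.156×10^7 s/year) = 1.14 years.

1.14 years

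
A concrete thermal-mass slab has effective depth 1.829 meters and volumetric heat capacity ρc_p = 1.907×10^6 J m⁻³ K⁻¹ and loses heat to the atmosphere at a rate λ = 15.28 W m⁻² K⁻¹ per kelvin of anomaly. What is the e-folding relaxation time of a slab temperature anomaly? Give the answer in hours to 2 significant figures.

63 hours

Areal heat capacity C = ρc_p × D = 1.907×10^6 × 1.829 = 3.49×10^6 J/(m^2 K).
Relaxation time τ = C / λ = 3.49×10^6 / 15.28 = 2.28×10^5 s.
In hours: 2.28×10^5 s / (3600 s/hour) = 63.4 hours.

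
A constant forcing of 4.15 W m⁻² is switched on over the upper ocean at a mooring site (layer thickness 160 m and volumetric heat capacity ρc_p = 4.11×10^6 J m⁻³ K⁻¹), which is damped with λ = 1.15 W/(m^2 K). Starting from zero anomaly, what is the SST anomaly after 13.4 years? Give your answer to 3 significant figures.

1.89 K

Areal heat capacity C = ρc_p × D = 4.11×10^6 × 160 = 6.58×10^8 J/(m²·K).
τ = C / λ = 6.58×10^8 / 1.15 = 5.72×10^8 s.
Equilibrium anomaly ΔT_eq = F / λ = 4.15 / 1.15 = 3.61 K.
t = 13.4 years = 4.23×10^8 s, so t/τ = 0.740.
ΔT(t) = ΔT_eq (1 − e^(−t/τ)) = 3.61 × (1 − e^−0.740) = 1.89 K.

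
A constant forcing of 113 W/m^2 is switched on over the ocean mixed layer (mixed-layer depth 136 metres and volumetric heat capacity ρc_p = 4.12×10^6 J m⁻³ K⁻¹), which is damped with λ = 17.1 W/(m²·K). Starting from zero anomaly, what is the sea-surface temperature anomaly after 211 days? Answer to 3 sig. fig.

2.82 K

Areal heat capacity C = ρc_p × D = 4.12×10^6 × 136 = 5.60×10^8 J/(m^2 K).
τ = C / λ = 5.60×10^8 / 17.1 = 3.28×10^7 s.
Equilibrium anomaly ΔT_eq = F / λ = 113 / 17.1 = 6.61 K.
t = 211 days = 1.82×10^7 s, so t/τ = 0.556.
ΔT(t) = ΔT_eq (1 − e^(−t/τ)) = 6.61 × (1 − e^−0.556) = 2.82 K.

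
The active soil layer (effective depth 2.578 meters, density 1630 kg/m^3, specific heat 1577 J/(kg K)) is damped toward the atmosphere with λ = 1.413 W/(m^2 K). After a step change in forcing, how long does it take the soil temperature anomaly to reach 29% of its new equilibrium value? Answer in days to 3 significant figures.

18.6 days

Areal heat capacity C = ρ c_p D = 1630 × 1577 × 2.578 = 6.63×10^6 J/(m^2 K).
τ = C / λ = 6.63×10^6 / 1.413 = 4.69×10^6 s.
Fraction reached: 1 − e^(−t/τ) = 0.29 ⇒ t = −τ ln(1 − 0.29) = τ × 0.342.
t = 1.61×10^6 s = 18.6 days.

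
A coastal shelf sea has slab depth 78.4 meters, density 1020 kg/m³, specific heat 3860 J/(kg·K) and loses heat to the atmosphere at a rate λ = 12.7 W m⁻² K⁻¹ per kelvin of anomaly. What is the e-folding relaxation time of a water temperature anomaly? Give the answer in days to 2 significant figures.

280 days

Areal heat capacity C = ρ c_p D = 1020 × 3860 × 78.4 = 3.09×10^8 J/(m^2 K).
Relaxation time τ = C / λ = 3.09×10^8 / 12.7 = 2.43×10^7 s.
In days: 2.43×10^7 s / (86400 s/day) = 281 days.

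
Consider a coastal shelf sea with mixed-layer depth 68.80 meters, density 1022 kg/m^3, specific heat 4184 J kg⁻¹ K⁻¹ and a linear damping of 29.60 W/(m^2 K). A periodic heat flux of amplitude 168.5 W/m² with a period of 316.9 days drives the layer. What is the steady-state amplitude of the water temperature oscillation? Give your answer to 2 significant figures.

2.3 K

Areal heat capacity C = ρ c_p D = 1022 × 4184 × 68.80 = 2.94×10^8 J/(m^2 K).
Angular frequency ω = 2π / T = 2π / 2.74×10^7 s = 2.29×10^-7 s⁻¹.
√((Cω)² + λ²) = √((67.5)² + 29.60²) = 73.7 W/(m²·K).
Amplitude A = F₀ / √((Cω)²+λ²) = 168.5 / 73.7 = 2.29 K.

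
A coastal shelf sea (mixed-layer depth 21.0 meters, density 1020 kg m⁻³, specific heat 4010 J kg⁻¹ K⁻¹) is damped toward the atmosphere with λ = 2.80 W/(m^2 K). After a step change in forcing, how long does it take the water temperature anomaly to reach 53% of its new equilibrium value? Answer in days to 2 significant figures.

270 days

Areal heat capacity C = ρ c_p D = 1020 × 4010 × 21.0 = 8.59×10^7 J m⁻² K⁻¹.
τ = C / λ = 8.59×10^7 / 2.80 = 3.07×10^7 s.
Fraction reached: 1 − e^(−t/τ) = 0.53 ⇒ t = −τ ln(1 − 0.53) = τ × 0.755.
t = 2.32×10^7 s = 268 days.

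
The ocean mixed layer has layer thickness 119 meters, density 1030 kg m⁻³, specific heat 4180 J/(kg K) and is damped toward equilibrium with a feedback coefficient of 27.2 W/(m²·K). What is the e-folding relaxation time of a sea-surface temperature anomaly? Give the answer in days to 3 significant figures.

Areal heat capacity C = ρ c_p D = 1030 × 4180 × 119 = 5.12×10^8 J/(m²·K).
Relaxation time τ = C / λ = 5.12×10^8 / 27.2 = 1.88×10^7 s.
In days: 1.88×10^7 s / (86400 s/day) = 218 days.

218 days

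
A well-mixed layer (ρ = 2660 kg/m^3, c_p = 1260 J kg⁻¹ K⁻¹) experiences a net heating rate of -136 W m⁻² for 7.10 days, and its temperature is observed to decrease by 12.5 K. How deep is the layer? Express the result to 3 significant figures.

1.99 m

Heat input Q = F Δt = -136 × 6.13×10^5 s = -8.34×10^7 J/m².
Required areal heat capacity C = Q / ΔT = 6.67×10^6 J/(m²·K).
Depth D = C / (ρ c_p) = 6.67×10^6 / (2660 × 1260) = 1.99 m.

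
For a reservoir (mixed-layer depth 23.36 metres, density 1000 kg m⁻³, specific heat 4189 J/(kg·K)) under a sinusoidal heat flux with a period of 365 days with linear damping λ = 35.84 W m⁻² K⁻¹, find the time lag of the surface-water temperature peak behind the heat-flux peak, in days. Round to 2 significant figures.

Areal heat capacity C = ρ c_p D = 1000 × 4189 × 23.36 = 9.79×10^7 J/(m²·K).
ω = 2π / 3.15×10^7 s = 1.99×10^-7 s⁻¹.
Phase lag φ = arctan(Cω/λ) = arctan(19.5/35.84) = 0.498 rad.
Time lag = φ / ω = 0.498 / 1.99×10^-7 = 2.50×10^6 s = 28.9 days.

29 days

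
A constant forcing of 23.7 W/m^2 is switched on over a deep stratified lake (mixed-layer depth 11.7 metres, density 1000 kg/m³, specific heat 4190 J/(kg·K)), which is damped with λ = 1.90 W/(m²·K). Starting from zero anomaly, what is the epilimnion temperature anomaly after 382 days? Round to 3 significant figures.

9.00 K

Areal heat capacity C = ρ c_p D = 1000 × 4190 × 11.7 = 4.90×10^7 J/(m^2 K).
τ = C / λ = 4.90×10^7 / 1.90 = 2.58×10^7 s.
Equilibrium anomaly ΔT_eq = F / λ = 23.7 / 1.90 = 12.5 K.
t = 382 days = 3.30×10^7 s, so t/τ = 1.28.
ΔT(t) = ΔT_eq (1 − e^(−t/τ)) = 12.5 × (1 − e^−1.28) = 9.00 K.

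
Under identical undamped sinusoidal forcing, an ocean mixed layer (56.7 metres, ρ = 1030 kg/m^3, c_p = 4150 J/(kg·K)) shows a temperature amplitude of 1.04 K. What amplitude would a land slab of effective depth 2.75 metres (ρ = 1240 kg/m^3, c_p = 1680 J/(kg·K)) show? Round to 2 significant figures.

C_ocean = 2.42×10^8 J/(m²·K); C_land = 5.73×10^6 J/(m²·K).
A ∝ 1/C ⇒ A_land = A_ocean × C_ocean/C_land = 1.04 × 42.3 = 44.0 K.

44 K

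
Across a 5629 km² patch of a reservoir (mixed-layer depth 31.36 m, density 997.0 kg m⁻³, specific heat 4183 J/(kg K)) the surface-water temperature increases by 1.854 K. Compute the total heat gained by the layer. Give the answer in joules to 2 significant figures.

1.4×10^18 J

Areal heat capacity C = ρ c_p D = 997.0 × 4183 × 31.36 = 1.31×10^8 J m⁻² K⁻¹.
Heat per unit area: q = C ΔT = 1.31×10^8 × 1.854 = 2.42×10^8 J/m².
Total heat: Q = q × A = 2.42×10^8 × (5629 × 10⁶ m²) = 1.36×10^18 J.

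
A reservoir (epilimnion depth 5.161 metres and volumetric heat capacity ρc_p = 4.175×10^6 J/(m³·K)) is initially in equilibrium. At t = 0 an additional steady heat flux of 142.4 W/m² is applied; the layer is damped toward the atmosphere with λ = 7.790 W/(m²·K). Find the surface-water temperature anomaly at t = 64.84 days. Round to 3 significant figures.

Areal heat capacity C = ρc_p × D = 4.175×10^6 × 5.161 = 2.15×10^7 J/(m^2 K).
τ = C / λ = 2.15×10^7 / 7.790 = 2.77×10^6 s.
Equilibrium anomaly ΔT_eq = F / λ = 142.4 / 7.790 = 18.3 K.
t = 64.84 days = 5.60×10^6 s, so t/τ = 2.03.
ΔT(t) = ΔT_eq (1 − e^(−t/τ)) = 18.3 × (1 − e^−2.03) = 15.9 K.

15.9 K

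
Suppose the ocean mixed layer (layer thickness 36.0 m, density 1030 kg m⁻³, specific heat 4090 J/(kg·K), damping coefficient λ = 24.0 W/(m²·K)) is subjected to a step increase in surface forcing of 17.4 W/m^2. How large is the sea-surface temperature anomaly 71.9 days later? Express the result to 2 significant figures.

0.45 K

Areal heat capacity C = ρ c_p D = 1030 × 4090 × 36.0 = 1.52×10^8 J/(m²·K).
τ = C / λ = 1.52×10^8 / 24.0 = 6.32×10^6 s.
Equilibrium anomaly ΔT_eq = F / λ = 17.4 / 24.0 = 0.725 K.
t = 71.9 days = 6.21×10^6 s, so t/τ = 0.983.
ΔT(t) = ΔT_eq (1 − e^(−t/τ)) = 0.725 × (1 − e^−0.983) = 0.454 K.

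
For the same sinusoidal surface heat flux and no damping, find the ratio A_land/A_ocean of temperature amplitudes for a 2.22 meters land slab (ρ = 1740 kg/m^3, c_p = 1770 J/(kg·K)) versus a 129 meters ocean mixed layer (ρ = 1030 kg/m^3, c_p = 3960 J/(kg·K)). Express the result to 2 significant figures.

C_ocean = 1030 × 3960 × 129 = 5.26×10^8 J/(m²·K).
C_land = 1740 × 1770 × 2.22 = 6.84×10^6 J/(m²·K).
Undamped amplitude ∝ 1/C, so A_land/A_ocean = C_ocean/C_land = 77.0.

77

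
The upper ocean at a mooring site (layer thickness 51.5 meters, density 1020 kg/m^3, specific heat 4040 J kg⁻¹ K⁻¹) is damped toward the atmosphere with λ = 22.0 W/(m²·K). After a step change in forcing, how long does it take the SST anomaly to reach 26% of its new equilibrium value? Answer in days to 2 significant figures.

Areal heat capacity C = ρ c_p D = 1020 × 4040 × 51.5 = 2.12×10^8 J m⁻² K⁻¹.
τ = C / λ = 2.12×10^8 / 22.0 = 9.65×10^6 s.
Fraction reached: 1 − e^(−t/τ) = 0.26 ⇒ t = −τ ln(1 − 0.26) = τ × 0.301.
t = 2.90×10^6 s = 33.6 days.

34 days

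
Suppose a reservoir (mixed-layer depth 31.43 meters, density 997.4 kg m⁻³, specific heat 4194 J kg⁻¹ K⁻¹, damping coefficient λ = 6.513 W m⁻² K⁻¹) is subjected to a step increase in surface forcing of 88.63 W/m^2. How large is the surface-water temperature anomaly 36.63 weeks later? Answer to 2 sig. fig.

9.1 K

Areal heat capacity C = ρ c_p D = 997.4 × 4194 × 31.43 = 1.31×10^8 J m⁻² K⁻¹.
τ = C / λ = 1.31×10^8 / 6.513 = 2.02×10^7 s.
Equilibrium anomaly ΔT_eq = F / λ = 88.63 / 6.513 = 13.6 K.
t = 36.63 weeks = 2.22×10^7 s, so t/τ = 1.10.
ΔT(t) = ΔT_eq (1 − e^(−t/τ)) = 13.6 × (1 − e^−1.10) = 9.07 K.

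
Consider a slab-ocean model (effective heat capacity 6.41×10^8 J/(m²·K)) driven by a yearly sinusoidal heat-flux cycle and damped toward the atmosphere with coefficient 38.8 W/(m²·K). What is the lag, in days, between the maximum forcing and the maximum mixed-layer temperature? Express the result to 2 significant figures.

74 days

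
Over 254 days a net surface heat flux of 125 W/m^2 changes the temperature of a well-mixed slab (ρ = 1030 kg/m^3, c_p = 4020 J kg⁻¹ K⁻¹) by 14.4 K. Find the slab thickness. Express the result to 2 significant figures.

46 m

Heat input Q = F Δt = 125 × 2.19×10^7 s = 2.74×10^9 J/m².
Required areal heat capacity C = Q / ΔT = 1.90×10^8 J/(m²·K).
Depth D = C / (ρ c_p) = 1.90×10^8 / (1030 × 4020) = 46.0 m.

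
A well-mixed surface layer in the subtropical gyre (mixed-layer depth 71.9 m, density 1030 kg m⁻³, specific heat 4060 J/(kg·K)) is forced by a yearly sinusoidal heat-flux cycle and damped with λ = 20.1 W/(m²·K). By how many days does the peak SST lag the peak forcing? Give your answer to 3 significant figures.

72.4 days

Areal heat capacity C = ρ c_p D = 1030 × 4060 × 71.9 = 3.01×10^8 J/(m^2 K).
ω = 2π / 3.15×10^7 s = 1.99×10^-7 s⁻¹.
Phase lag φ = arctan(Cω/λ) = arctan(59.9/20.1) = 1.25 rad.
Time lag = φ / ω = 1.25 / 1.99×10^-7 = 6.26×10^6 s = 72.4 days.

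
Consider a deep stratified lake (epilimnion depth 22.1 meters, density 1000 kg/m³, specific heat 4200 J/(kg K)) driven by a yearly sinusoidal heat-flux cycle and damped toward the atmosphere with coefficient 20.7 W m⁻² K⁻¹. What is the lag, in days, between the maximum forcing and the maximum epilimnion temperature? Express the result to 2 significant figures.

Areal heat capacity C = ρ c_p D = 1000 × 4200 × 22.1 = 9.28×10^7 J m⁻² K⁻¹.
ω = 2π / 3.15×10^7 s = 1.99×10^-7 s⁻¹.
Phase lag φ = arctan(Cω/λ) = arctan(18.5/20.7) = 0.729 rad.
Time lag = φ / ω = 0.729 / 1.99×10^-7 = 3.66×10^6 s = 42.4 days.

42 days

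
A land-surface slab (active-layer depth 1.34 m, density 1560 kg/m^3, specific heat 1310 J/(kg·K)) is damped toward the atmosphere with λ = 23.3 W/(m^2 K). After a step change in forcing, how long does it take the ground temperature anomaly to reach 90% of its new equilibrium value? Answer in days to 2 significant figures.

3.1 days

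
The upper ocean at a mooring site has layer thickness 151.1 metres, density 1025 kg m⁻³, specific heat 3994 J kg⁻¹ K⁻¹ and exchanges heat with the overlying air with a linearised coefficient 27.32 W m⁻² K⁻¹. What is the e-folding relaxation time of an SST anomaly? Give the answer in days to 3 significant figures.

262 days

Areal heat capacity C = ρ c_p D = 1025 × 3994 × 151.1 = 6.19×10^8 J/(m²·K).
Relaxation time τ = C / λ = 6.19×10^8 / 27.32 = 2.26×10^7 s.
In days: 2.26×10^7 s / (86400 s/day) = 262 days.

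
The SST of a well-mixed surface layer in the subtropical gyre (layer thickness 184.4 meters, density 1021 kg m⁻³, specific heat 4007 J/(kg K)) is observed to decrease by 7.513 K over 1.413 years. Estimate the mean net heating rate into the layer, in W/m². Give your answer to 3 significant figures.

-127

Areal heat capacity C = ρ c_p D = 1021 × 4007 × 184.4 = 7.54×10^8 J/(m²·K).
Required heat per unit area: Q = C ΔT = 7.54×10^8 × -7.513 = -5.67×10^9 J/m².
Flux F = Q / Δt = -5.67×10^9 / 4.46×10^7 s = -127 W/m².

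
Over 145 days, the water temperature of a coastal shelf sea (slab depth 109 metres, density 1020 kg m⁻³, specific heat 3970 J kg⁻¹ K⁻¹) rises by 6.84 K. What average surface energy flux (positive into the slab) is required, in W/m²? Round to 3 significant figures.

241

Areal heat capacity C = ρ c_p D = 1020 × 3970 × 109 = 4.41×10^8 J/(m^2 K).
Required heat per unit area: Q = C ΔT = 4.41×10^8 × 6.84 = 3.02×10^9 J/m².
Flux F = Q / Δt = 3.02×10^9 / 1.25×10^7 s = 241 W/m².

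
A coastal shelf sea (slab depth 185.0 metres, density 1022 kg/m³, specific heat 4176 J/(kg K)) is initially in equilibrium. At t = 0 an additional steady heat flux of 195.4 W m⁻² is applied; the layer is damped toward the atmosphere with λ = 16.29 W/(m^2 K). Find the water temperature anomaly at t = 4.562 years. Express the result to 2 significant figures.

11 K

Areal heat capacity C = ρ c_p D = 1022 × 4176 × 185.0 = 7.90×10^8 J m⁻² K⁻¹.
τ = C / λ = 7.90×10^8 / 16.29 = 4.85×10^7 s.
Equilibrium anomaly ΔT_eq = F / λ = 195.4 / 16.29 = 12.0 K.
t = 4.562 years = 1.44×10^8 s, so t/τ = 2.97.
ΔT(t) = ΔT_eq (1 − e^(−t/τ)) = 12.0 × (1 − e^−2.97) = 11.4 K.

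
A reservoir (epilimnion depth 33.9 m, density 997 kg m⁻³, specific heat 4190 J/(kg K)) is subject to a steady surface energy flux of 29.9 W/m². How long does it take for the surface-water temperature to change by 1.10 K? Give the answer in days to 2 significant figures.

60 days

Areal heat capacity C = ρ c_p D = 997 × 4190 × 33.9 = 1.42×10^8 J/(m^2 K).
Time required: Δt = C ΔT / F = 1.42×10^8 × 1.10 / 29.9 = 5.21×10^6 s.
In days: 5.21×10^6 s / (86400 s/day) = 60.3 days.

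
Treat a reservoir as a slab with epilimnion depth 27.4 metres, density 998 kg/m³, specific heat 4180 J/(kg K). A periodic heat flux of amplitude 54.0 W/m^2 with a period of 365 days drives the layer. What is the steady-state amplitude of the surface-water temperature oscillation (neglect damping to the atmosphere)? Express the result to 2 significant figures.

2.4 K

Areal heat capacity C = ρ c_p D = 998 × 4180 × 27.4 = 1.14×10^8 J m⁻² K⁻¹.
Angular frequency ω = 2π / T = 2π / 3.15×10^7 s = 1.99×10^-7 s⁻¹.
Cω = 1.14×10^8 × 1.99×10^-7 = 22.8 W/(m²·K).
Amplitude A = F₀ / (Cω) = 54.0 / 22.8 = 2.37 K.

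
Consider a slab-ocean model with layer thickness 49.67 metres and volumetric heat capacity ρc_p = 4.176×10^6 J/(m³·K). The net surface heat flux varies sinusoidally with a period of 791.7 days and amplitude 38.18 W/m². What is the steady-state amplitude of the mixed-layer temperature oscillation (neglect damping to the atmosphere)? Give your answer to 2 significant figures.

Areal heat capacity C = ρc_p × D = 4.176×10^6 × 49.67 = 2.07×10^8 J/(m^2 K).
Angular frequency ω = 2π / T = 2π / 6.84×10^7 s = 9.19×10^-8 s⁻¹.
Cω = 2.07×10^8 × 9.19×10^-8 = 19.1 W/(m²·K).
Amplitude A = F₀ / (Cω) = 38.18 / 19.1 = 2.00 K.

2.0 K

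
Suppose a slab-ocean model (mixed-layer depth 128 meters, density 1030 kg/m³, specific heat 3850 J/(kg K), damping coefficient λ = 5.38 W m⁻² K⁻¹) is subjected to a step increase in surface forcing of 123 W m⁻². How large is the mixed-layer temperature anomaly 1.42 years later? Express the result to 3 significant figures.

8.64 K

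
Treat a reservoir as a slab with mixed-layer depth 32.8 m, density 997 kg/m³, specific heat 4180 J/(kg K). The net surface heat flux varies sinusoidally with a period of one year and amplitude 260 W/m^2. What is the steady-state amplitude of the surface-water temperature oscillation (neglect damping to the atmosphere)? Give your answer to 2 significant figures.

Areal heat capacity C = ρ c_p D = 997 × 4180 × 32.8 = 1.37×10^8 J m⁻² K⁻¹.
Angular frequency ω = 2π / T = 2π / 3.15×10^7 s = 1.99×10^-7 s⁻¹.
Cω = 1.37×10^8 × 1.99×10^-7 = 27.2 W/(m²·K).
Amplitude A = F₀ / (Cω) = 260 / 27.2 = 9.55 K.

9.5 K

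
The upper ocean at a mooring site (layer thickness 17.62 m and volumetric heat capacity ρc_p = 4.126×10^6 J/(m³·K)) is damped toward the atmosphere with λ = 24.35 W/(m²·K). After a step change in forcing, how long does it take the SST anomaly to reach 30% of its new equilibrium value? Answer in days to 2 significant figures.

12 days

Areal heat capacity C = ρc_p × D = 4.126×10^6 × 17.62 = 7.27×10^7 J m⁻² K⁻¹.
τ = C / λ = 7.27×10^7 / 24.35 = 2.99×10^6 s.
Fraction reached: 1 − e^(−t/τ) = 0.30 ⇒ t = −τ ln(1 − 0.30) = τ × 0.357.
t = 1.06×10^6 s = 12.3 days.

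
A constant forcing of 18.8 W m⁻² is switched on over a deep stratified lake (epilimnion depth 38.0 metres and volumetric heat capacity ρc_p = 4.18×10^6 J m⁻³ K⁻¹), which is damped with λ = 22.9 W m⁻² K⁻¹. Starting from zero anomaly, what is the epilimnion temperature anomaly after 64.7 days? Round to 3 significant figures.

Areal heat capacity C = ρc_p × D = 4.18×10^6 × 38.0 = 1.59×10^8 J m⁻² K⁻¹.
τ = C / λ = 1.59×10^8 / 22.9 = 6.94×10^6 s.
Equilibrium anomaly ΔT_eq = F / λ = 18.8 / 22.9 = 0.821 K.
t = 64.7 days = 5.59×10^6 s, so t/τ = 0.806.
ΔT(t) = ΔT_eq (1 − e^(−t/τ)) = 0.821 × (1 − e^−0.806) = 0.454 K.

0.454 K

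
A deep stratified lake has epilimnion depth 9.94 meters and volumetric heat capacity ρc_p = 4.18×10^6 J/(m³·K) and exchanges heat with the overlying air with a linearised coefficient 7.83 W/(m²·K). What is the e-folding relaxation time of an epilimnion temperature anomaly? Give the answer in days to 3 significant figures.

Areal heat capacity C = ρc_p × D = 4.18×10^6 × 9.94 = 4.15×10^7 J/(m²·K).
Relaxation time τ = C / λ = 4.15×10^7 / 7.83 = 5.31×10^6 s.
In days: 5.31×10^6 s / (86400 s/day) = 61.4 days.

61.4 days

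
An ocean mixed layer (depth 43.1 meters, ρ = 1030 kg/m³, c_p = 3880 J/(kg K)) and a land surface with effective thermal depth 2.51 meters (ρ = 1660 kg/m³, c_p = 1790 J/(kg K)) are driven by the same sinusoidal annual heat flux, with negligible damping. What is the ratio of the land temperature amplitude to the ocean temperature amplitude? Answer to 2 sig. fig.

C_ocean = 1030 × 3880 × 43.1 = 1.72×10^8 J/(m²·K).
C_land = 1660 × 1790 × 2.51 = 7.46×10^6 J/(m²·K).
Undamped amplitude ∝ 1/C, so A_land/A_ocean = C_ocean/C_land = 23.1.

23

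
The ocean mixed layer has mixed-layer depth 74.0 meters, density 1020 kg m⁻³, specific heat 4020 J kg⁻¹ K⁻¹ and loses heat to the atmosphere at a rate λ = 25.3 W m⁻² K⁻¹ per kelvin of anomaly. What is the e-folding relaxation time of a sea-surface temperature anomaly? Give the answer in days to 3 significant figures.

139 days

Areal heat capacity C = ρ c_p D = 1020 × 4020 × 74.0 = 3.03×10^8 J/(m²·K).
Relaxation time τ = C / λ = 3.03×10^8 / 25.3 = 1.20×10^7 s.
In days: 1.20×10^7 s / (86400 s/day) = 139 days.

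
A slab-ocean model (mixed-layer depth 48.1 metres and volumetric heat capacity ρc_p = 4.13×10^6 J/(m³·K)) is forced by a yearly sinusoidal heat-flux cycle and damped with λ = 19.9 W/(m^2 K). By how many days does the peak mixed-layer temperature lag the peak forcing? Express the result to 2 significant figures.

64 days

Areal heat capacity C = ρc_p × D = 4.13×10^6 × 48.1 = 1.99×10^8 J m⁻² K⁻¹.
ω = 2π / 3.15×10^7 s = 1.99×10^-7 s⁻¹.
Phase lag φ = arctan(Cω/λ) = arctan(39.6/19.9) = 1.10 rad.
Time lag = φ / ω = 1.10 / 1.99×10^-7 = 5.55×10^6 s = 64.2 days.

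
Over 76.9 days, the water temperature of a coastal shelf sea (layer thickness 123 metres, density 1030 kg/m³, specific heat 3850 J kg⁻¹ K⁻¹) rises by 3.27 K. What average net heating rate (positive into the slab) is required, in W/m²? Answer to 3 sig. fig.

240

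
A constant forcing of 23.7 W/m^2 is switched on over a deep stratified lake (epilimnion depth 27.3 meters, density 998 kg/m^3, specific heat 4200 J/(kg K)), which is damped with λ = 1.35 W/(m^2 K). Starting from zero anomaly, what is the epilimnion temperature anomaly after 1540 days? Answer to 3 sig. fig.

13.9 K

Areal heat capacity C = ρ c_p D = 998 × 4200 × 27.3 = 1.14×10^8 J m⁻² K⁻¹.
τ = C / λ = 1.14×10^8 / 1.35 = 8.48×10^7 s.
Equilibrium anomaly ΔT_eq = F / λ = 23.7 / 1.35 = 17.6 K.
t = 1540 days = 1.33×10^8 s, so t/τ = 1.57.
ΔT(t) = ΔT_eq (1 − e^(−t/τ)) = 17.6 × (1 − e^−1.57) = 13.9 K.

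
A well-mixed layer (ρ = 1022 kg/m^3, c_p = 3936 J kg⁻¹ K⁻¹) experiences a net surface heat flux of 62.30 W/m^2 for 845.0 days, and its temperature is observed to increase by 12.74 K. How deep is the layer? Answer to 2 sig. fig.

Heat input Q = F Δt = 62.30 × 7.30×10^7 s = 4.55×10^9 J/m².
Required areal heat capacity C = Q / ΔT = 3.57×10^8 J/(m²·K).
Depth D = C / (ρ c_p) = 3.57×10^8 / (1022 × 3936) = 88.8 m.

89 m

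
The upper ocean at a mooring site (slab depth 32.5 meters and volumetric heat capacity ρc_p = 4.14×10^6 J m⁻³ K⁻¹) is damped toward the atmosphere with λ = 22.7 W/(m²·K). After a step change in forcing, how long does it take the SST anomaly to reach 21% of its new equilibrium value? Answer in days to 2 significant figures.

Areal heat capacity C = ρc_p × D = 4.14×10^6 × 32.5 = 1.35×10^8 J/(m^2 K).
τ = C / λ = 1.35×10^8 / 22.7 = 5.93×10^6 s.
Fraction reached: 1 − e^(−t/τ) = 0.21 ⇒ t = −τ ln(1 − 0.21) = τ × 0.236.
t = 1.40×10^6 s = 16.2 days.

16 days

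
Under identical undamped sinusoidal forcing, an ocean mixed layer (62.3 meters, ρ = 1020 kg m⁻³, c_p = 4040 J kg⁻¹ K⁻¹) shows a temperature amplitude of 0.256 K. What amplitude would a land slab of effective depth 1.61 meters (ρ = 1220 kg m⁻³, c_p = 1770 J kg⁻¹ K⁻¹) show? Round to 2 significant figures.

19 K

C_ocean = 2.57×10^8 J/(m²·K); C_land = 3.48×10^6 J/(m²·K).
A ∝ 1/C ⇒ A_land = A_ocean × C_ocean/C_land = 0.256 × 73.8 = 18.9 K.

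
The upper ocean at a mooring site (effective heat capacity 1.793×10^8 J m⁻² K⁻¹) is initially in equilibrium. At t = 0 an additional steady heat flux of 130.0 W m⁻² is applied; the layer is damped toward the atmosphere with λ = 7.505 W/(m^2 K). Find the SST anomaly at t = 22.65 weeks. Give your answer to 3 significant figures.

Areal heat capacity C = 1.793×10^8 J m⁻² K⁻¹ (given).
τ = C / λ = 1.79×10^8 / 7.505 = 2.39×10^7 s.
Equilibrium anomaly ΔT_eq = F / λ = 130.0 / 7.505 = 17.3 K.
t = 22.65 weeks = 1.37×10^7 s, so t/τ = 0.573.
ΔT(t) = ΔT_eq (1 − e^(−t/τ)) = 17.3 × (1 − e^−0.573) = 7.56 K.

7.56 K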